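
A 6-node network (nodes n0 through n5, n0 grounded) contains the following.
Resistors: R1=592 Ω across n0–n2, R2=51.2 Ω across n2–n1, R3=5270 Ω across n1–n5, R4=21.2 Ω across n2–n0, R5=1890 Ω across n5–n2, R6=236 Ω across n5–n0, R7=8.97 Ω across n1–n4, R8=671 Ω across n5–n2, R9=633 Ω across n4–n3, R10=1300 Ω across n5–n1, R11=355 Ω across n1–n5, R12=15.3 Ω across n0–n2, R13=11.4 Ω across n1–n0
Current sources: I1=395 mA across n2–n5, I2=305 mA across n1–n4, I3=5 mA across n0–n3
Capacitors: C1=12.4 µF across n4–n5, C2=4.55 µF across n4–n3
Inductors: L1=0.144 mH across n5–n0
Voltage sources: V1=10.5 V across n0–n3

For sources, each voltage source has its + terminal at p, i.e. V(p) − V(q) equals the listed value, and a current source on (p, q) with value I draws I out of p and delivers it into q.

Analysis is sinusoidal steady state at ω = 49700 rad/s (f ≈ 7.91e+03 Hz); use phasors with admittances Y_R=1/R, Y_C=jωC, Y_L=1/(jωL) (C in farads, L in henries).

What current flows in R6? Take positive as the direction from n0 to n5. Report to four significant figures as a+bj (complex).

MNA unknowns: 5 node voltages V₁..V_5 plus 1 source current (V1)
R1: Y=0.001689+0.000j on G[0,2]
R2: Y=0.01953+0.000j on G[2,1]
I1: z[2]−=0.395, z[5]+=0.395
C1: Y=0.000+0.6163j on G[4,5]
L1: Y=0.000-0.1397j on G[5,0]
I2: z[1]−=0.305, z[4]+=0.305
I3: z[0]−=0.005, z[3]+=0.005
R3: Y=0.0001898+0.000j on G[1,5]
R4: Y=0.04717+0.000j on G[2,0]
R5: Y=0.0005291+0.000j on G[5,2]
R6: Y=0.004237+0.000j on G[5,0]
R7: Y=0.1115+0.000j on G[1,4]
R8: Y=0.001490+0.000j on G[5,2]
R9: Y=0.001580+0.000j on G[4,3]
R10: Y=0.0007692+0.000j on G[5,1]
R11: Y=0.002817+0.000j on G[1,5]
R12: Y=0.06536+0.000j on G[0,2]
R13: Y=0.08772+0.000j on G[1,0]
C2: Y=0.000+0.2261j on G[4,3]
V1: row V0−V3=10.5, i_V1 at 0,3
solve → V1=-7.005-14.95j, V2=-4.102-2.707j, V3=-10.50+0.000j, V4=-10.11-28.10j, V5=-12.41-37.36j
aux → i_V1=-6.361-0.04480j

0.05259+0.1583j A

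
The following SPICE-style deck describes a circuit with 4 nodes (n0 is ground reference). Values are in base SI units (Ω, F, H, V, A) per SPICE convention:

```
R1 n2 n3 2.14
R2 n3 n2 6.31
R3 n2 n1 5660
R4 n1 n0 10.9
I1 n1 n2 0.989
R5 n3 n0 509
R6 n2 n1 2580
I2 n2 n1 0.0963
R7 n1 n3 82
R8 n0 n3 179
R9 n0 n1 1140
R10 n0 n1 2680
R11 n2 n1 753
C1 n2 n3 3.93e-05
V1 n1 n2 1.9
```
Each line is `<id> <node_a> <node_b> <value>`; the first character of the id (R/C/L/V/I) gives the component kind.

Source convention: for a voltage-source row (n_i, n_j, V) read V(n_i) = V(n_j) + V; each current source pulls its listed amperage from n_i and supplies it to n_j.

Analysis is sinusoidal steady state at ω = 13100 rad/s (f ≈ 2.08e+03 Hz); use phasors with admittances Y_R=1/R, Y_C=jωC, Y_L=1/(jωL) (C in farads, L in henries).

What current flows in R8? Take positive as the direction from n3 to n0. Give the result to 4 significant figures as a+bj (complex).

Apply KCL at each of the 3 non-ground nodes and solve the resulting linear system.
Node n1: branches {R3, R4, I1, R6, I2, R7, R9, R10, R11, V1} → V_1 = 0.1401+0.002069j
Node n2: branches {R1, R2, R3, I1, R6, I2, R11, C1, V1} → V_2 = -1.760+0.002069j
Node n3: branches {R1, R2, R5, R7, R8, C1} → V_3 = -1.725-0.02548j
Source currents: i(V1)=-0.9321-0.0005284j

-0.009639-0.0001423j A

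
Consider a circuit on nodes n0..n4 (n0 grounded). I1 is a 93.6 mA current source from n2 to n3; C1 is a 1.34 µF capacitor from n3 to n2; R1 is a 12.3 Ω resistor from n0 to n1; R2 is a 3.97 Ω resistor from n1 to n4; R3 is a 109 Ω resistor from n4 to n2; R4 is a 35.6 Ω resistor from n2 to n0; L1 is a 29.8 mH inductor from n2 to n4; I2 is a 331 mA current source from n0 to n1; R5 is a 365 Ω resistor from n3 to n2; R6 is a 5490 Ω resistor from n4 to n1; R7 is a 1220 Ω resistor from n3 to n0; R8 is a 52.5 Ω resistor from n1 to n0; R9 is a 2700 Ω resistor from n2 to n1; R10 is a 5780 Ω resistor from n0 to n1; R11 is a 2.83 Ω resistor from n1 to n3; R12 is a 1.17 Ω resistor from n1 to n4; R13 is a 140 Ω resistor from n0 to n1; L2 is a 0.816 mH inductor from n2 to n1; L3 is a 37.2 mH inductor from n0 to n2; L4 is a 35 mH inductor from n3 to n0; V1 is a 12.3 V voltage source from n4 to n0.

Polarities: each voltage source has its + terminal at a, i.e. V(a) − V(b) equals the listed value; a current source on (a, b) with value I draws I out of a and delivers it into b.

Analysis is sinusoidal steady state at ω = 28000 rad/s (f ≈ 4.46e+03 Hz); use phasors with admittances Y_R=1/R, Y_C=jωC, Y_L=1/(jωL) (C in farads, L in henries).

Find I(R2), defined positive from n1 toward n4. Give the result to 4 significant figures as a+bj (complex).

Element admittances at ω=28000 rad/s:
  I1: injects 0.0936 A into n3 (from n2)
  Y(C1) = 0.000+0.03752j S between n3,n2
  Y(R1) = 0.08130+0.000j S between n0,n1
  Y(R2) = 0.2519+0.000j S between n1,n4
  Y(R3) = 0.009174+0.000j S between n4,n2
  Y(R4) = 0.02809+0.000j S between n2,n0
  Y(L1) = 0.000-0.001198j S between n2,n4
  I2: injects 0.331 A into n1 (from n0)
  Y(R5) = 0.002740+0.000j S between n3,n2
  Y(R6) = 0.0001821+0.000j S between n4,n1
  Y(R7) = 0.0008197+0.000j S between n3,n0
  Y(R8) = 0.01905+0.000j S between n1,n0
  Y(R9) = 0.0003704+0.000j S between n2,n1
  Y(R10) = 0.0001730+0.000j S between n0,n1
  Y(R11) = 0.3534+0.000j S between n1,n3
  Y(R12) = 0.8547+0.000j S between n1,n4
  Y(R13) = 0.007143+0.000j S between n0,n1
  Y(L2) = 0.000-0.04377j S between n2,n1
  Y(L3) = 0.000-0.0009601j S between n0,n2
  Y(L4) = 0.000-0.001020j S between n3,n0
  V1: constraint V(n4)−V(n0) = 12.3
Assemble and solve the 5×5 MNA system:
  V(n1)=11.49+0.04758j  V(n2)=2.563-1.457j  V(n3)=11.72-0.8933j  V(n4)=12.30+0.000j
  i(V1)=-0.9855+0.05096j

-0.2036+0.01198j A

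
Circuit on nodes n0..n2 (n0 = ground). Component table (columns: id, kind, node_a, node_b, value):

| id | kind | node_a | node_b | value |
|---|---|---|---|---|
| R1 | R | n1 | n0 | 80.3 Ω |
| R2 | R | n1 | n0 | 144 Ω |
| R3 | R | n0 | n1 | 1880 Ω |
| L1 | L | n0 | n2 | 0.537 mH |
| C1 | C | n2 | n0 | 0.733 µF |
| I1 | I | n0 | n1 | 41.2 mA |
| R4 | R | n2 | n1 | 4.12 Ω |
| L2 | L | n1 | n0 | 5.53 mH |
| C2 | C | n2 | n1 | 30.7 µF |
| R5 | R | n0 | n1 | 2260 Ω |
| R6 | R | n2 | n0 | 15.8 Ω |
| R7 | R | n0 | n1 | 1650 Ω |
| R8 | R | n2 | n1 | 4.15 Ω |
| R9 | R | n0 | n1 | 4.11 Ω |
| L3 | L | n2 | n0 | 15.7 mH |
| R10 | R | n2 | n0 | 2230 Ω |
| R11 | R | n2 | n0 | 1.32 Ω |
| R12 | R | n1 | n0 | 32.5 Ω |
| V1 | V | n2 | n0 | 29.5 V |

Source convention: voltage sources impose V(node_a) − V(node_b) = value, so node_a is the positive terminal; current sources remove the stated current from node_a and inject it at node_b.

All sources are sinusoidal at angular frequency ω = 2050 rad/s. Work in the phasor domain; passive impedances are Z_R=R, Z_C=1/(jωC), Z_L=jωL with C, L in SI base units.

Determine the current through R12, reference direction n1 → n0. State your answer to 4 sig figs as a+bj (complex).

0.5624+0.09161j A

Element admittances at ω=2050 rad/s:
  Y(R1) = 0.01245+0.000j S between n1,n0
  Y(R2) = 0.006944+0.000j S between n1,n0
  Y(R3) = 0.0005319+0.000j S between n0,n1
  Y(L1) = 0.000-0.9084j S between n0,n2
  Y(C1) = 0.000+0.001503j S between n2,n0
  I1: injects 0.0412 A into n1 (from n0)
  Y(R4) = 0.2427+0.000j S between n2,n1
  Y(L2) = 0.000-0.08821j S between n1,n0
  Y(C2) = 0.000+0.06294j S between n2,n1
  Y(R5) = 0.0004425+0.000j S between n0,n1
  Y(R6) = 0.06329+0.000j S between n2,n0
  Y(R7) = 0.0006061+0.000j S between n0,n1
  Y(R8) = 0.2410+0.000j S between n2,n1
  Y(R9) = 0.2433+0.000j S between n0,n1
  Y(L3) = 0.000-0.03107j S between n2,n0
  Y(R10) = 0.0004484+0.000j S between n2,n0
  Y(R11) = 0.7576+0.000j S between n2,n0
  Y(R12) = 0.03077+0.000j S between n1,n0
  V1: constraint V(n2)−V(n0) = 29.5
Assemble and solve the 3×3 MNA system:
  V(n1)=18.28+2.977j  V(n2)=29.50+0.000j
  i(V1)=-29.84+28.40j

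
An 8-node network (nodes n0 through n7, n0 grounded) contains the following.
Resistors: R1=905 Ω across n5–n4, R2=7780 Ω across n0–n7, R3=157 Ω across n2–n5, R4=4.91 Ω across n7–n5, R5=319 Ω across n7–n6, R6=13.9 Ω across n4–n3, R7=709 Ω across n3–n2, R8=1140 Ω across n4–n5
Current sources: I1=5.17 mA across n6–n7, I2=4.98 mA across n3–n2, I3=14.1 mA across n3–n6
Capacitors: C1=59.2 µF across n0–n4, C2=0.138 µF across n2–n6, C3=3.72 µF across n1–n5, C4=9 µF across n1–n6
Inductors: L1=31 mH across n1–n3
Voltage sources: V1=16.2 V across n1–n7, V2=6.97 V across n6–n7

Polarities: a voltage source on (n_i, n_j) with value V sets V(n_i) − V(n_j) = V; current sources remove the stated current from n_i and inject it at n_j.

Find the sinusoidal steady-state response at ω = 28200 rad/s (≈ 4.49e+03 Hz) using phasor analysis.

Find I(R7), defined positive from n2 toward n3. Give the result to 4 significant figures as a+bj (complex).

0.01032+0.007859j A

Element admittances at ω=28200 rad/s:
  Y(R1) = 0.001105+0.000j S between n5,n4
  I1: injects 0.00517 A into n7 (from n6)
  Y(R2) = 0.0001285+0.000j S between n0,n7
  Y(R3) = 0.006369+0.000j S between n2,n5
  Y(R4) = 0.2037+0.000j S between n7,n5
  Y(C1) = 0.000+1.669j S between n0,n4
  Y(R5) = 0.003135+0.000j S between n7,n6
  Y(C2) = 0.000+0.003892j S between n2,n6
  Y(R6) = 0.07194+0.000j S between n4,n3
  Y(R7) = 0.001410+0.000j S between n3,n2
  Y(C3) = 0.000+0.1049j S between n1,n5
  Y(L1) = 0.000-0.001144j S between n1,n3
  Y(C4) = 0.000+0.2538j S between n1,n6
  I2: injects 0.00498 A into n2 (from n3)
  Y(R8) = 0.0008772+0.000j S between n4,n5
  I3: injects 0.0141 A into n6 (from n3)
  V1: constraint V(n1)−V(n7) = 16.2
  V2: constraint V(n6)−V(n7) = 6.97
Assemble and solve the 9×9 MNA system:
  V(n1)=17.29-0.4032j  V(n2)=7.193+5.405j  V(n3)=-0.1254-0.1675j  V(n4)=3.104e-05+8.373e-05j  V(n5)=4.484+6.110j  V(n6)=8.058-0.4032j  V(n7)=1.088-0.4032j
  i(V1)=-0.6830-3.666j  i(V2)=-0.03552+2.339j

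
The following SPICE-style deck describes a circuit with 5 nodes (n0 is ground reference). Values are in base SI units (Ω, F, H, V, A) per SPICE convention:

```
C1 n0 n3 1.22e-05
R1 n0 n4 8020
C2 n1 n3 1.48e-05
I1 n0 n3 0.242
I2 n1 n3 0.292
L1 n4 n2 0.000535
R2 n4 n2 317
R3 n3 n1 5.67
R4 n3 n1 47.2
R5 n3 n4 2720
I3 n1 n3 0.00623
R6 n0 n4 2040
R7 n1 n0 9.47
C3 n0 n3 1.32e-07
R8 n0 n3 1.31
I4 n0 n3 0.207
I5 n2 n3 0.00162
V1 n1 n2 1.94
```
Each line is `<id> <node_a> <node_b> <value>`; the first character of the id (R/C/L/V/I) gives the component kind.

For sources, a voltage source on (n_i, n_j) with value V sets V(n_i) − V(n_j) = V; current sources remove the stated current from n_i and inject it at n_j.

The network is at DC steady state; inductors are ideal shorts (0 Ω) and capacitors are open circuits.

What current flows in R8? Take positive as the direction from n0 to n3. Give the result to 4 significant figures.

Apply KCL at each of the 4 non-ground nodes and solve the resulting linear system.
Node n1: branches {C2, I2, R3, R4, I3, R7, V1} → V_1 = -0.5464
Node n2: branches {L1, R2, I5, V1} → V_2 = -2.486
Node n3: branches {C1, C2, I1, I2, R3, R4, R5, I3, C3, R8, I4, I5} → V_3 = 0.6658
Node n4: branches {R1, L1, R2, R5, R6} → V_4 = -2.486
Source currents: i(L1)=0.002688, i(V1)=-0.001068

-0.5082 A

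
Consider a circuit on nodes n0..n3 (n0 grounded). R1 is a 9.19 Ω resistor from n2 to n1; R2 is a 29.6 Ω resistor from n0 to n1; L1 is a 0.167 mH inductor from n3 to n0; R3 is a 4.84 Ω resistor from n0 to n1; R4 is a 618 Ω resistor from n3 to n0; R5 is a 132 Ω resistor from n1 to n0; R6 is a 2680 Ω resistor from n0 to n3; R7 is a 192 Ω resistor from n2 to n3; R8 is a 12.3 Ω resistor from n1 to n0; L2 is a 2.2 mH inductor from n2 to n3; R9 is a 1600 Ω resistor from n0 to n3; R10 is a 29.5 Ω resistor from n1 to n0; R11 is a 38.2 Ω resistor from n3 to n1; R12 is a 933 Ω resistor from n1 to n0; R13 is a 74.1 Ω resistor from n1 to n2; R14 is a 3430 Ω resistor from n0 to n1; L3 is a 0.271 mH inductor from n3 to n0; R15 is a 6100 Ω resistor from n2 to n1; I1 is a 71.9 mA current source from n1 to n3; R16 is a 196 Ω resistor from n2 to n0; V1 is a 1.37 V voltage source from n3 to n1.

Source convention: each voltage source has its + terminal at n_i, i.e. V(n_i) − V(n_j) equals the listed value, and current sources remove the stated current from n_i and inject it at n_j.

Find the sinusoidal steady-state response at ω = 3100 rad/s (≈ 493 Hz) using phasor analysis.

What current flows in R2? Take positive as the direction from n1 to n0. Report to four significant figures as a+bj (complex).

MNA unknowns: 3 node voltages V₁..V_3 plus 1 source current (V1)
R1: Y=0.1088+0.000j on G[2,1]
R2: Y=0.03378+0.000j on G[0,1]
L1: Y=0.000-1.932j on G[3,0]
R3: Y=0.2066+0.000j on G[0,1]
R4: Y=0.001618+0.000j on G[3,0]
R5: Y=0.007576+0.000j on G[1,0]
R6: Y=0.0003731+0.000j on G[0,3]
R7: Y=0.005208+0.000j on G[2,3]
R8: Y=0.08130+0.000j on G[1,0]
L2: Y=0.000-0.1466j on G[2,3]
R9: Y=0.0006250+0.000j on G[0,3]
R10: Y=0.03390+0.000j on G[1,0]
R11: Y=0.02618+0.000j on G[3,1]
R12: Y=0.001072+0.000j on G[1,0]
R13: Y=0.01350+0.000j on G[1,2]
R14: Y=0.0002915+0.000j on G[0,1]
L3: Y=0.000-1.190j on G[3,0]
R15: Y=0.0001639+0.000j on G[2,1]
I1: z[1]−=0.0719, z[3]+=0.0719
R16: Y=0.005102+0.000j on G[2,0]
V1: row V3−V1=1.37, i_V1 at 3,1
solve → V1=-1.352+0.1588j, V2=-0.5487-0.4730j, V3=0.01790+0.1588j
aux → i_V1=-0.5552+0.1353j

-0.04568+0.005363j A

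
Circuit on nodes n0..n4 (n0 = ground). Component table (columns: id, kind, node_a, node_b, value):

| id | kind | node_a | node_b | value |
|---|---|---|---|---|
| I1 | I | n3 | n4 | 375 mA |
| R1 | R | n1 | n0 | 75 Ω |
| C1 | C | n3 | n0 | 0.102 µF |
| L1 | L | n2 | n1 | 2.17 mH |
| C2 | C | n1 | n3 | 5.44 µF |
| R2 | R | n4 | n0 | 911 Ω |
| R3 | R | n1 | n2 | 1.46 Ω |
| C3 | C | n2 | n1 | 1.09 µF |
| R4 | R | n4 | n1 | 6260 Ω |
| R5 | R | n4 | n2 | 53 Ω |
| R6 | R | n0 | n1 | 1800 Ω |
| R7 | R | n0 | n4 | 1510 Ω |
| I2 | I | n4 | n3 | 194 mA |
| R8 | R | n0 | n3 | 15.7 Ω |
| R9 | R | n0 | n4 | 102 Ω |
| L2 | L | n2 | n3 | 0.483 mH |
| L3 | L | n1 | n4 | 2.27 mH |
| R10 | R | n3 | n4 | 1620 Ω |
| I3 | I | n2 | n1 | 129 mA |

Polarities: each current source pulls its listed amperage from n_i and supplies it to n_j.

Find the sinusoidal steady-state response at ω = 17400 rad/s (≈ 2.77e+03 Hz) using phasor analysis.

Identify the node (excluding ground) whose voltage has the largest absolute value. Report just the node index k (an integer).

Element admittances at ω=17400 rad/s:
  I1: injects 0.375 A into n4 (from n3)
  Y(R1) = 0.01333+0.000j S between n1,n0
  Y(C1) = 0.000+0.001775j S between n3,n0
  Y(L1) = 0.000-0.02648j S between n2,n1
  Y(C2) = 0.000+0.09466j S between n1,n3
  Y(R2) = 0.001098+0.000j S between n4,n0
  Y(R3) = 0.6849+0.000j S between n1,n2
  Y(C3) = 0.000+0.01897j S between n2,n1
  Y(R4) = 0.0001597+0.000j S between n4,n1
  Y(R5) = 0.01887+0.000j S between n4,n2
  Y(R6) = 0.0005556+0.000j S between n0,n1
  Y(R7) = 0.0006623+0.000j S between n0,n4
  I2: injects 0.194 A into n3 (from n4)
  Y(R8) = 0.06369+0.000j S between n0,n3
  Y(R9) = 0.009804+0.000j S between n0,n4
  Y(L2) = 0.000-0.1190j S between n2,n3
  Y(L3) = 0.000-0.02532j S between n1,n4
  Y(R10) = 0.0006173+0.000j S between n3,n4
  I3: injects 0.129 A into n1 (from n2)
Assemble and solve the 4×4 MNA system:
  V(n1)=2.097+0.3771j  V(n2)=1.726+0.9589j  V(n3)=-1.354-0.5543j  V(n4)=4.855+2.808j

4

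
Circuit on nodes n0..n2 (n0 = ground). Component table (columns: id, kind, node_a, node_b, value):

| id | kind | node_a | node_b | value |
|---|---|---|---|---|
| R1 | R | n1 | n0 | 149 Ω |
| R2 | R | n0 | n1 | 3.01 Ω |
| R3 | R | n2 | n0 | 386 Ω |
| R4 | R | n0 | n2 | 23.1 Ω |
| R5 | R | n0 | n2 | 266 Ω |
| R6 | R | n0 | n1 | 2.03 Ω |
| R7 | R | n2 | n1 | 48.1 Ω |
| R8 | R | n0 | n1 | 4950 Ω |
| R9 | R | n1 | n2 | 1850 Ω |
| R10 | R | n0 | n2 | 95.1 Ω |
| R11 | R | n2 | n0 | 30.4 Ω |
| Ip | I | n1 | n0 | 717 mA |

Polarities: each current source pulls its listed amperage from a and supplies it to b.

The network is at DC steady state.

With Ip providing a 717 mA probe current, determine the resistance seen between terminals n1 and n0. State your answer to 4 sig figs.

R_eq = 1.178 Ω

MNA unknowns: 2 node voltages V₁..V_2
R1: Y=0.006711 on G[1,0]
R2: Y=0.3322 on G[0,1]
R3: Y=0.002591 on G[2,0]
R4: Y=0.04329 on G[0,2]
R5: Y=0.003759 on G[0,2]
R6: Y=0.4926 on G[0,1]
R7: Y=0.02079 on G[2,1]
R8: Y=0.0002020 on G[0,1]
R9: Y=0.0005405 on G[1,2]
R10: Y=0.01052 on G[0,2]
R11: Y=0.03289 on G[2,0]
Ip: z[1]−=0.717, z[0]+=0.717
solve → V1=-0.8444, V2=-0.1575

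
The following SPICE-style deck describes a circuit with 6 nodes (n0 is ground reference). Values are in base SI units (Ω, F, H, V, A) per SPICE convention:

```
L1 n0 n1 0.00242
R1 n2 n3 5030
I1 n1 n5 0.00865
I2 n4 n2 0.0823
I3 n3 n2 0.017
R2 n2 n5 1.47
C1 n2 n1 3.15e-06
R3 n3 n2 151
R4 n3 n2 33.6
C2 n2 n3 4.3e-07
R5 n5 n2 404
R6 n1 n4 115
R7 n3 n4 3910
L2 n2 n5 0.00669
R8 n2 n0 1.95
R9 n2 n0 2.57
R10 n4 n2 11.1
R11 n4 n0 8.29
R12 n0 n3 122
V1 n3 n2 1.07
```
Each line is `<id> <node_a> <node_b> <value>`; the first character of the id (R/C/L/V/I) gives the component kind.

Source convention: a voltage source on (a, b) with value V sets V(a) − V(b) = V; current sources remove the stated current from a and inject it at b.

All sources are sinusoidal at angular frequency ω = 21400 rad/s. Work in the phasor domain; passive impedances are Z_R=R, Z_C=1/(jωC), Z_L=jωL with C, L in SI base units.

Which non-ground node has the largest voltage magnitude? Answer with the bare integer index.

MNA unknowns: 5 node voltages V₁..V_5 plus 1 source current (V1)
L1: Y=0.000-0.01931j on G[0,1]
R1: Y=0.0001988+0.000j on G[2,3]
I1: z[1]−=0.00865, z[5]+=0.00865
I2: z[4]−=0.0823, z[2]+=0.0823
I3: z[3]−=0.017, z[2]+=0.017
R2: Y=0.6803+0.000j on G[2,5]
C1: Y=0.000+0.06741j on G[2,1]
R3: Y=0.006623+0.000j on G[3,2]
R4: Y=0.02976+0.000j on G[3,2]
C2: Y=0.000+0.009202j on G[2,3]
R5: Y=0.002475+0.000j on G[5,2]
R6: Y=0.008696+0.000j on G[1,4]
R7: Y=0.0002558+0.000j on G[3,4]
L2: Y=0.000-0.006985j on G[2,5]
R8: Y=0.5128+0.000j on G[2,0]
R9: Y=0.3891+0.000j on G[2,0]
R10: Y=0.09009+0.000j on G[4,2]
R11: Y=0.1206+0.000j on G[4,0]
R12: Y=0.008197+0.000j on G[0,3]
V1: row V3−V2=1.07, i_V1 at 3,2
solve → V1=0.003628+0.2439j, V2=0.03287-0.001141j, V3=1.103-0.001141j, V4=-0.3597+0.009187j, V5=0.04554-0.001011j
aux → i_V1=-0.06556-0.009834j

3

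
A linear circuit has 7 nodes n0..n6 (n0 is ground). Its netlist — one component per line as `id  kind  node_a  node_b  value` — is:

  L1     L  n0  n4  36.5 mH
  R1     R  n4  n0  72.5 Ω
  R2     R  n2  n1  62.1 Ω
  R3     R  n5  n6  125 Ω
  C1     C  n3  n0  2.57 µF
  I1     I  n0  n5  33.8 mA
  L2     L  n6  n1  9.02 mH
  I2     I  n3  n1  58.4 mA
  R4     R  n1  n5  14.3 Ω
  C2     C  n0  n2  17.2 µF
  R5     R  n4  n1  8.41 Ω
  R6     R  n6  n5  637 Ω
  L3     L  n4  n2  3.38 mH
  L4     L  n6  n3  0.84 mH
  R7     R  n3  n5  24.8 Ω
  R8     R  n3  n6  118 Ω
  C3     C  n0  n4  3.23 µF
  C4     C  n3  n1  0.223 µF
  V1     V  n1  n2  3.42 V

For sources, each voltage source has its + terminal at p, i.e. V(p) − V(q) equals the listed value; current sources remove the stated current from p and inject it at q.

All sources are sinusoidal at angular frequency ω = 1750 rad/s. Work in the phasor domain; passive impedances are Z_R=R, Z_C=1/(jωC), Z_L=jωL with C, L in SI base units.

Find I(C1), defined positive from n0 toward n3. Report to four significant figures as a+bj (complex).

Apply KCL at each of the 6 non-ground nodes and solve the resulting linear system.
Node n1: branches {R2, L2, I2, R4, R5, C4, V1} → V_1 = 2.668-0.4046j
Node n2: branches {R2, C2, L3, V1} → V_2 = -0.7524-0.4046j
Node n3: branches {C1, I2, L4, R7, R8, C4} → V_3 = 2.481-1.179j
Node n4: branches {L1, R1, R5, L3, C3} → V_4 = 0.3795+1.108j
Node n5: branches {R3, I1, R4, R6, R7} → V_5 = 2.873-0.7214j
Node n6: branches {R3, L2, R6, L4, R8} → V_6 = 2.493-1.108j
Source currents: i(V1)=-0.2986+0.1687j

-0.005302-0.01116j A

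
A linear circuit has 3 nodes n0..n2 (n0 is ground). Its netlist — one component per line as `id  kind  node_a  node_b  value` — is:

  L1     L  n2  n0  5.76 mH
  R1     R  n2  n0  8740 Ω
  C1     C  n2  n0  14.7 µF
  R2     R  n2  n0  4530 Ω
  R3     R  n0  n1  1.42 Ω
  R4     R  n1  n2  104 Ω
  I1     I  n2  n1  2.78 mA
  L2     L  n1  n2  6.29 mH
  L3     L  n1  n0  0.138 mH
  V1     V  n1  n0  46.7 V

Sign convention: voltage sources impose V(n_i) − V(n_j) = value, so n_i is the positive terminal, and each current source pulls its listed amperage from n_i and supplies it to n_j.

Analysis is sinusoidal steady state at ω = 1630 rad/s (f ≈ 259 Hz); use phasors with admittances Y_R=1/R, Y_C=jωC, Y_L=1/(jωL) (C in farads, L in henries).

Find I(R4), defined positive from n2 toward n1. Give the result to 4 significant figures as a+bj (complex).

MNA unknowns: 2 node voltages V₁..V_2 plus 1 source current (V1)
L1: Y=0.000-0.1065j on G[2,0]
R1: Y=0.0001144+0.000j on G[2,0]
C1: Y=0.000+0.02396j on G[2,0]
R2: Y=0.0002208+0.000j on G[2,0]
R3: Y=0.7042+0.000j on G[0,1]
R4: Y=0.009615+0.000j on G[1,2]
I1: z[2]−=0.00278, z[1]+=0.00278
L2: Y=0.000-0.09754j on G[1,2]
L3: Y=0.000-4.446j on G[1,0]
V1: row V1−V0=46.7, i_V1 at 1,0
solve → V1=46.70+0.000j, V2=25.35+1.077j
aux → i_V1=-32.98+209.7j

-0.2053+0.01036j A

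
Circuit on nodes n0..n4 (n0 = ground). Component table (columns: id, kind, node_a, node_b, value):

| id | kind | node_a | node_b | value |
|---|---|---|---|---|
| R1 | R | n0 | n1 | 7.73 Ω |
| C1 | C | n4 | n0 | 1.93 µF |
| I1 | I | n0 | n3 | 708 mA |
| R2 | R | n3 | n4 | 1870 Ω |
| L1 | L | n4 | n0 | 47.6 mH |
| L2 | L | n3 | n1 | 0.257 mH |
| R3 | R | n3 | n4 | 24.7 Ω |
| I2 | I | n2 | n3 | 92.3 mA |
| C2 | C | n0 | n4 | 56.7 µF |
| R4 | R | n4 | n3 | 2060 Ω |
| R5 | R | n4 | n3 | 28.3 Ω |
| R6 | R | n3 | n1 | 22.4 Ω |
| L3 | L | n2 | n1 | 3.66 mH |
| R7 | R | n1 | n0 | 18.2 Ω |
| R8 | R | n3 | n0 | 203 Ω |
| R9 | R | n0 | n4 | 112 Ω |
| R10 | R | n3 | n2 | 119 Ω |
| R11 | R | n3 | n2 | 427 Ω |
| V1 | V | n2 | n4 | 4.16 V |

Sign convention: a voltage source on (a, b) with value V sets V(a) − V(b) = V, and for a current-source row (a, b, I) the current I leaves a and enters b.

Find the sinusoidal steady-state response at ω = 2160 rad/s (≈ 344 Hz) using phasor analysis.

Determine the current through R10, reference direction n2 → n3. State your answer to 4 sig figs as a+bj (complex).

0.01223+0.004909j A

Apply KCL at each of the 4 non-ground nodes and solve the resulting linear system.
Node n1: branches {R1, L2, R6, L3, R7} → V_1 = 3.823-0.6963j
Node n2: branches {I2, L3, R10, R11, V1} → V_2 = 5.257+0.2156j
Node n3: branches {I1, R2, L2, R3, I2, R4, R5, R6, R8, R10, R11} → V_3 = 3.802-0.3687j
Node n4: branches {C1, R2, L1, R3, C2, R4, R5, R9, V1} → V_4 = 1.097+0.2156j
Source currents: i(V1)=-0.2233+0.1751j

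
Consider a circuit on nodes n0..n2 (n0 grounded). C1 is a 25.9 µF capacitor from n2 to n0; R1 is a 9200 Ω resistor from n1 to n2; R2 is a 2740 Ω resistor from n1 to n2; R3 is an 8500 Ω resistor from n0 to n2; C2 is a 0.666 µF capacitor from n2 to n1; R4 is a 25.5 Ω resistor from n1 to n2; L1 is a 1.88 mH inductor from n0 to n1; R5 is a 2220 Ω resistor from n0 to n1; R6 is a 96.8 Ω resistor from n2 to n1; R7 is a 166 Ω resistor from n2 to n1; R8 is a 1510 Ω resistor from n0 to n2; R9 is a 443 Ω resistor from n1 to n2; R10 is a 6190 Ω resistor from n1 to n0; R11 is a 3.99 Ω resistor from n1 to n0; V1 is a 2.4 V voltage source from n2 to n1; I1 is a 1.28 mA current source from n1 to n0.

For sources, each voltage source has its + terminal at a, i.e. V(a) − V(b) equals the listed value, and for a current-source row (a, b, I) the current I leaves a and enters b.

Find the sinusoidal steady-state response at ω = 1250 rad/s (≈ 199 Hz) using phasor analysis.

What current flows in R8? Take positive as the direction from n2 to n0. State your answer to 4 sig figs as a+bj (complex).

Element admittances at ω=1250 rad/s:
  Y(C1) = 0.000+0.03238j S between n2,n0
  Y(R1) = 0.0001087+0.000j S between n1,n2
  Y(R2) = 0.0003650+0.000j S between n1,n2
  Y(R3) = 0.0001176+0.000j S between n0,n2
  Y(C2) = 0.000+0.0008325j S between n2,n1
  Y(R4) = 0.03922+0.000j S between n1,n2
  Y(L1) = 0.000-0.4255j S between n0,n1
  Y(R5) = 0.0004505+0.000j S between n0,n1
  Y(R6) = 0.01033+0.000j S between n2,n1
  Y(R7) = 0.006024+0.000j S between n2,n1
  Y(R8) = 0.0006623+0.000j S between n0,n2
  Y(R9) = 0.002257+0.000j S between n1,n2
  Y(R10) = 0.0001616+0.000j S between n1,n0
  Y(R11) = 0.2506+0.000j S between n1,n0
  V1: constraint V(n2)−V(n1) = 2.4
  I1: injects 0.00128 A into n0 (from n1)
Assemble and solve the 3×3 MNA system:
  V(n1)=0.1364-0.09547j  V(n2)=2.536-0.09547j
  i(V1)=-0.1450-0.08404j

0.001680-6.323e-05j A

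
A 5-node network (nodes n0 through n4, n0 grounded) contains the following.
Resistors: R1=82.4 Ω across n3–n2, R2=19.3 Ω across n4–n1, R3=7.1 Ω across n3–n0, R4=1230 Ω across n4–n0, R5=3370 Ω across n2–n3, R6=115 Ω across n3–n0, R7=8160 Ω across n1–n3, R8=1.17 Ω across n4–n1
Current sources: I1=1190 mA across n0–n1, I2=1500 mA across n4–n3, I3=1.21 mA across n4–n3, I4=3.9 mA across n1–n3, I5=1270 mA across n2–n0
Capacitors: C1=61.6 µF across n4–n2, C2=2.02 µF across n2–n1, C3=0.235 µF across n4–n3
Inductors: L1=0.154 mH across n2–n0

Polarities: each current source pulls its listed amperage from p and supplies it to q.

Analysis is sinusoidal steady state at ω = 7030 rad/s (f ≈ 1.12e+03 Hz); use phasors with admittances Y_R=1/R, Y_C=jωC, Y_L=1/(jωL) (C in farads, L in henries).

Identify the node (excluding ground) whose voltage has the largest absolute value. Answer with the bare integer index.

3

Apply KCL at each of the 4 non-ground nodes and solve the resulting linear system.
Node n1: branches {I1, R2, R7, C2, I4, R8} → V_1 = 1.279-0.9057j
Node n2: branches {R1, R5, C1, C2, L1, I5} → V_2 = -0.03604-1.591j
Node n3: branches {R1, R3, I2, R5, R6, R7, I3, C3, I4} → V_3 = 9.290-0.2178j
Node n4: branches {R2, R4, I2, I3, C1, C3, R8} → V_4 = -0.04169-0.8852j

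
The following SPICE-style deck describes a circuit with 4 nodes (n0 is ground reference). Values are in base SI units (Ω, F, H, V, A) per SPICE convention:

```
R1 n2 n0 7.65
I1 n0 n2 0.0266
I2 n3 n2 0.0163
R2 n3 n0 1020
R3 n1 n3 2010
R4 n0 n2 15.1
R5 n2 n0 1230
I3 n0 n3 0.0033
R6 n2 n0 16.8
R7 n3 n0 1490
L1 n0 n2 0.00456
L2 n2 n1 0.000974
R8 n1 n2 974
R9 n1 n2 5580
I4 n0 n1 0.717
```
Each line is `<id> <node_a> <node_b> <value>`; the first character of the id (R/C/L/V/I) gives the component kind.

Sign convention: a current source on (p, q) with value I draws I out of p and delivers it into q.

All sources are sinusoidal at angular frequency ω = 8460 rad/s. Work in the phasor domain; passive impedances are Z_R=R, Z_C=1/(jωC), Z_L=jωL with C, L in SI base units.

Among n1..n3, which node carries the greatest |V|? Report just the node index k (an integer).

Element admittances at ω=8460 rad/s:
  Y(R1) = 0.1307+0.000j S between n2,n0
  I1: injects 0.0266 A into n2 (from n0)
  I2: injects 0.0163 A into n2 (from n3)
  Y(R2) = 0.0009804+0.000j S between n3,n0
  Y(R3) = 0.0004975+0.000j S between n1,n3
  Y(R4) = 0.06623+0.000j S between n0,n2
  Y(R5) = 0.0008130+0.000j S between n2,n0
  I3: injects 0.0033 A into n3 (from n0)
  Y(R6) = 0.05952+0.000j S between n2,n0
  Y(R7) = 0.0006711+0.000j S between n3,n0
  Y(L1) = 0.000-0.02592j S between n0,n2
  Y(L2) = 0.000-0.1214j S between n2,n1
  Y(R8) = 0.001027+0.000j S between n1,n2
  Y(R9) = 0.0001792+0.000j S between n1,n2
  I4: injects 0.717 A into n1 (from n0)
Assemble and solve the 3×3 MNA system:
  V(n1)=2.987+6.157j  V(n2)=2.909+0.2839j  V(n3)=-5.358+1.425j

1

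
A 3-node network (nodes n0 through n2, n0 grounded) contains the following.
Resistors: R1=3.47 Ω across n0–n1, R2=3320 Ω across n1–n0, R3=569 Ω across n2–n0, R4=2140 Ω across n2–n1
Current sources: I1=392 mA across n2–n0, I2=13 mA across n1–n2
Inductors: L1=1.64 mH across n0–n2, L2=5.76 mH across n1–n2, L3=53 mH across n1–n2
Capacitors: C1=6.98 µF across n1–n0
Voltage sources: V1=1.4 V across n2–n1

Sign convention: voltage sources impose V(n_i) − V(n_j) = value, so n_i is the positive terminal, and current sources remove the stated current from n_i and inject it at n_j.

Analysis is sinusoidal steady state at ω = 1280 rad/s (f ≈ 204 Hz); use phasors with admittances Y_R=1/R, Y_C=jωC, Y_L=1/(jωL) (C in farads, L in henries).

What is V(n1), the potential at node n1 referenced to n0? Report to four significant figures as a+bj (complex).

-1.408+0.03033j V

Apply KCL at each of the 2 non-ground nodes and solve the resulting linear system.
Node n1: branches {R1, R2, I2, C1, L2, L3, R4, V1} → V_1 = -1.408+0.03033j
Node n2: branches {I1, L1, I2, L2, L3, R3, R4, V1} → V_2 = -0.007923+0.03033j
Source currents: i(V1)=-0.3941+0.2067j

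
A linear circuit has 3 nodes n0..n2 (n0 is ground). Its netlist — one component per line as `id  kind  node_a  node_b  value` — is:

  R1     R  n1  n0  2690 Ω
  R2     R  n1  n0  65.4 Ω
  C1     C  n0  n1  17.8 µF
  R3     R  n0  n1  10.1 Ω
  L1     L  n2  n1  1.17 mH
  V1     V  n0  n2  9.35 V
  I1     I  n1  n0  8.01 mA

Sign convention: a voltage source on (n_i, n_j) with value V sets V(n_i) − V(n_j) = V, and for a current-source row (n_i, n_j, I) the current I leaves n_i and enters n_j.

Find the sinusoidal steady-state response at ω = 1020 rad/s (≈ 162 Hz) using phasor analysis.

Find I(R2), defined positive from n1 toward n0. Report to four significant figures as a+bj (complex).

-0.1433+0.01990j A

Apply KCL at each of the 2 non-ground nodes and solve the resulting linear system.
Node n1: branches {R1, R2, C1, R3, L1, I1} → V_1 = -9.375+1.302j
Node n2: branches {L1, V1} → V_2 = -9.350+0.000j
Source currents: i(V1)=-1.091-0.02095j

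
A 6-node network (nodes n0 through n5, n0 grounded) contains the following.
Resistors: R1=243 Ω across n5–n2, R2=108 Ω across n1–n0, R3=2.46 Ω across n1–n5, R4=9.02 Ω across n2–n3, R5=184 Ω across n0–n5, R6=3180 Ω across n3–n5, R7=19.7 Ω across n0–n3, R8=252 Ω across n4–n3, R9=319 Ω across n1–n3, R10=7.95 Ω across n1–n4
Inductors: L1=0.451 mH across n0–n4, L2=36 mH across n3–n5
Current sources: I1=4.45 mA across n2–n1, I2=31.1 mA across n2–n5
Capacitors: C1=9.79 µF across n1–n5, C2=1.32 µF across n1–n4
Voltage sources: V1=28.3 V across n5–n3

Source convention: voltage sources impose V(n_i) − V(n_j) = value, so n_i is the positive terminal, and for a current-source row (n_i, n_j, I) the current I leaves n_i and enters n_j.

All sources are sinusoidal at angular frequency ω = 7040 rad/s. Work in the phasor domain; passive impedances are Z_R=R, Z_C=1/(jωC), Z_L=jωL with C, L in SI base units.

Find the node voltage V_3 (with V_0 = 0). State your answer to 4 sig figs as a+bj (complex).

-18.56+1.025j V

MNA unknowns: 5 node voltages V₁..V_5 plus 1 source current (V1)
R1: Y=0.004115+0.000j on G[5,2]
L1: Y=0.000-0.3150j on G[0,4]
R2: Y=0.009259+0.000j on G[1,0]
I1: z[2]−=0.00445, z[1]+=0.00445
C1: Y=0.000+0.06892j on G[1,5]
I2: z[2]−=0.0311, z[5]+=0.0311
R3: Y=0.4065+0.000j on G[1,5]
L2: Y=0.000-0.003946j on G[3,5]
R4: Y=0.1109+0.000j on G[2,3]
R5: Y=0.005435+0.000j on G[0,5]
R6: Y=0.0003145+0.000j on G[3,5]
R7: Y=0.05076+0.000j on G[0,3]
R8: Y=0.003968+0.000j on G[4,3]
R9: Y=0.003135+0.000j on G[1,3]
C2: Y=0.000+0.009293j on G[1,4]
R10: Y=0.1258+0.000j on G[1,4]
V1: row V5−V3=28.3, i_V1 at 5,3
solve → V1=7.276+1.565j, V2=-17.85+1.025j, V3=-18.56+1.025j, V4=0.2288+2.609j, V5=9.743+1.025j
aux → i_V1=-1.184+0.1557j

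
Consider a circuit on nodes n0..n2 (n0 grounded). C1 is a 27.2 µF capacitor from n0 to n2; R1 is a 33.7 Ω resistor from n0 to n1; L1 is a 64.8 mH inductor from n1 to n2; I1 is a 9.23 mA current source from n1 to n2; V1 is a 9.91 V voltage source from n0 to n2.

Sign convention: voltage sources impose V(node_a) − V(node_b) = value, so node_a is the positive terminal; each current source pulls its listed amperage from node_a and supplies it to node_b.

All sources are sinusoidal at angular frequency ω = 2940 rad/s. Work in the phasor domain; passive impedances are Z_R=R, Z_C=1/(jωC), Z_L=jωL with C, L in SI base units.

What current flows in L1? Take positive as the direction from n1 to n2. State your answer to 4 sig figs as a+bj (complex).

MNA unknowns: 2 node voltages V₁..V_2 plus 1 source current (V1)
C1: Y=0.000+0.07997j on G[0,2]
R1: Y=0.02967+0.000j on G[0,1]
L1: Y=0.000-0.005249j on G[1,2]
I1: z[1]−=0.00923, z[2]+=0.00923
V1: row V0−V2=9.91, i_V1 at 0,2
solve → V1=-0.6023+1.646j, V2=-9.910+0.000j
aux → i_V1=-0.01787-0.7436j

0.008642-0.04886j A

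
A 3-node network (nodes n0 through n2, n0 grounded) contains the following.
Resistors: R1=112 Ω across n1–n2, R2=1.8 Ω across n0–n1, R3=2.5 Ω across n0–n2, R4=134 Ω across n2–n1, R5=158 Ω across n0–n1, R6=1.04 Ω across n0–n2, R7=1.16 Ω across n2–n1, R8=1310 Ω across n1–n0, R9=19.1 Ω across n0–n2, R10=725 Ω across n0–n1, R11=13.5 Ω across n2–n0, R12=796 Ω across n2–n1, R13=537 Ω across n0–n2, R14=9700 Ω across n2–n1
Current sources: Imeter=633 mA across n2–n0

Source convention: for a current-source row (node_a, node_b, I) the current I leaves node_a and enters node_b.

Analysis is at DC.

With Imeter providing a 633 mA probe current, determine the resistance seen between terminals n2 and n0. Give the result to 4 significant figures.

MNA unknowns: 2 node voltages V₁..V_2
R1: Y=0.008929 on G[1,2]
R2: Y=0.5556 on G[0,1]
R3: Y=0.4000 on G[0,2]
R4: Y=0.007463 on G[2,1]
R5: Y=0.006329 on G[0,1]
R6: Y=0.9615 on G[0,2]
R7: Y=0.8621 on G[2,1]
R8: Y=0.0007634 on G[1,0]
R9: Y=0.05236 on G[0,2]
R10: Y=0.001379 on G[0,1]
R11: Y=0.07407 on G[2,0]
R12: Y=0.001256 on G[2,1]
R13: Y=0.001862 on G[0,2]
R14: Y=0.0001031 on G[2,1]
Imeter: z[2]−=0.633, z[0]+=0.633
solve → V1=-0.2104, V2=-0.3452

R_eq = 0.5454 Ω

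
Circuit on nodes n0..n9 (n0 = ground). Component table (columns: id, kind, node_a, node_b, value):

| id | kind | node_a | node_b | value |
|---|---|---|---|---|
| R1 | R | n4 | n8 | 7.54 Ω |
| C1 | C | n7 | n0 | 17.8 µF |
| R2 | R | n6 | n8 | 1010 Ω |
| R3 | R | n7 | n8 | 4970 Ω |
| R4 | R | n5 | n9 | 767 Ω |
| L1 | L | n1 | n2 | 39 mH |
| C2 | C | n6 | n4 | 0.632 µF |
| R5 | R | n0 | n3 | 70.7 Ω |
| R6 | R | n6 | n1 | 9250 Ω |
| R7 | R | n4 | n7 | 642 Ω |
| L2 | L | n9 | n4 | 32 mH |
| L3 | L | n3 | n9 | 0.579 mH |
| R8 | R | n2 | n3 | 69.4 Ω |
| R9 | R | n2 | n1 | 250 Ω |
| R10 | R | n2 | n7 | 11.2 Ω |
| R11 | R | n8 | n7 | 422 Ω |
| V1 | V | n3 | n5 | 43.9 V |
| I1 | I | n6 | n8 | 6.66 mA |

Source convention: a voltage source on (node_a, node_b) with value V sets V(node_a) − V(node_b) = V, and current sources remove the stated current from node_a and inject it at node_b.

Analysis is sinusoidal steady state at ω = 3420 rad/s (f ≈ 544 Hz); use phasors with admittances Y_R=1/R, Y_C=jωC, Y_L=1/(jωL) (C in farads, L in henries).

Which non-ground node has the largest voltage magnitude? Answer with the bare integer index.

5

Apply KCL at each of the 9 non-ground nodes and solve the resulting linear system.
Node n1: branches {L1, R6, R9} → V_1 = -0.03564+0.003983j
Node n2: branches {L1, R8, R9, R10} → V_2 = -0.002206+0.003478j
Node n3: branches {R5, L3, R8, V1} → V_3 = 0.001279+0.005651j
Node n4: branches {R1, C2, R7, L2} → V_4 = -0.01141-0.1001j
Node n5: branches {R4, V1} → V_5 = -43.90+0.005651j
Node n6: branches {R2, C2, R6, I1} → V_6 = -1.238+2.341j
Node n7: branches {C1, R3, R7, R10, R11} → V_7 = -0.001313+0.0002972j
Node n8: branches {R1, R2, R3, R11, I1} → V_8 = 0.02877-0.08043j
Node n9: branches {R4, L2, L3} → V_9 = 0.0007667-0.1076j
Source currents: i(V1)=-0.05724+0.0001476j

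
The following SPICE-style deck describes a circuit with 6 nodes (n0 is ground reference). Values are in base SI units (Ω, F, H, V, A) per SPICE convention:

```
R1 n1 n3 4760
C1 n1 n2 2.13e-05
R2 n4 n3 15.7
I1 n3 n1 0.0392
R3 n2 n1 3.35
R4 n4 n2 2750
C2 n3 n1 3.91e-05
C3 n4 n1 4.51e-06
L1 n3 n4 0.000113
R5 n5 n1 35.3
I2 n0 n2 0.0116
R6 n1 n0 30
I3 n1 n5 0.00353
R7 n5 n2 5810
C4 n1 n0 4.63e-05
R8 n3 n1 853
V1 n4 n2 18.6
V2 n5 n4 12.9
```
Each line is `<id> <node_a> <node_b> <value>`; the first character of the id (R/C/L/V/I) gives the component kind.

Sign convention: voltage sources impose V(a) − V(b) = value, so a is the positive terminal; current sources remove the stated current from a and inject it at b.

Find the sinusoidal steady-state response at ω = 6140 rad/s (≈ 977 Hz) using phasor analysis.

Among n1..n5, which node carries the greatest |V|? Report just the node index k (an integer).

Apply KCL at each of the 5 non-ground nodes and solve the resulting linear system.
Node n1: branches {R1, C1, I1, R3, C2, C3, R5, R6, I3, C4, R8} → V_1 = 0.004720-0.04025j
Node n2: branches {C1, R3, R4, I2, R7, V1} → V_2 = -9.554-4.877j
Node n3: branches {R1, R2, I1, C2, L1, R8} → V_3 = 10.79-5.981j
Node n4: branches {R2, R4, C3, L1, V1, V2} → V_4 = 9.046-4.877j
Node n5: branches {R5, I3, R7, V2} → V_5 = 21.95-4.877j
Source currents: i(V1)=-2.245-2.694j, i(V2)=-0.6235+0.1370j

5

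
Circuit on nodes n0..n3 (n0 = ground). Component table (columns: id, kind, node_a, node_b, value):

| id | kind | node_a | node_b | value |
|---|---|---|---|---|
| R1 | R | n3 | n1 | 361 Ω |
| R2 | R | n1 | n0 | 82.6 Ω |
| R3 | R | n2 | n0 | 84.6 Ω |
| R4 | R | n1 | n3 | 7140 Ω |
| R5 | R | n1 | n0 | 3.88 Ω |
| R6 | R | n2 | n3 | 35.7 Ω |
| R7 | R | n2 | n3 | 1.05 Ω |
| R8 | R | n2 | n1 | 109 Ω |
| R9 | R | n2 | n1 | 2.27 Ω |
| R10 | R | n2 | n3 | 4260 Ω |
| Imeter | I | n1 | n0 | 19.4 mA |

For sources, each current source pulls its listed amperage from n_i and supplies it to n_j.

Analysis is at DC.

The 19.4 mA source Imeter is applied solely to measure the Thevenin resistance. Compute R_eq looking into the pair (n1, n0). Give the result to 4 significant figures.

R_eq = 3.554 Ω

Element admittances at DC:
  Y(R1) = 0.002770 S between n3,n1
  Y(R2) = 0.01211 S between n1,n0
  Y(R3) = 0.01182 S between n2,n0
  Y(R4) = 0.0001401 S between n1,n3
  Y(R5) = 0.2577 S between n1,n0
  Y(R6) = 0.02801 S between n2,n3
  Y(R7) = 0.9524 S between n2,n3
  Y(R8) = 0.009174 S between n2,n1
  Y(R9) = 0.4405 S between n2,n1
  Y(R10) = 0.0002347 S between n2,n3
  Imeter: injects 0.0194 A into n0 (from n1)
Assemble and solve the 3×3 MNA system:
  V(n1)=-0.06895  V(n2)=-0.06720  V(n3)=-0.06720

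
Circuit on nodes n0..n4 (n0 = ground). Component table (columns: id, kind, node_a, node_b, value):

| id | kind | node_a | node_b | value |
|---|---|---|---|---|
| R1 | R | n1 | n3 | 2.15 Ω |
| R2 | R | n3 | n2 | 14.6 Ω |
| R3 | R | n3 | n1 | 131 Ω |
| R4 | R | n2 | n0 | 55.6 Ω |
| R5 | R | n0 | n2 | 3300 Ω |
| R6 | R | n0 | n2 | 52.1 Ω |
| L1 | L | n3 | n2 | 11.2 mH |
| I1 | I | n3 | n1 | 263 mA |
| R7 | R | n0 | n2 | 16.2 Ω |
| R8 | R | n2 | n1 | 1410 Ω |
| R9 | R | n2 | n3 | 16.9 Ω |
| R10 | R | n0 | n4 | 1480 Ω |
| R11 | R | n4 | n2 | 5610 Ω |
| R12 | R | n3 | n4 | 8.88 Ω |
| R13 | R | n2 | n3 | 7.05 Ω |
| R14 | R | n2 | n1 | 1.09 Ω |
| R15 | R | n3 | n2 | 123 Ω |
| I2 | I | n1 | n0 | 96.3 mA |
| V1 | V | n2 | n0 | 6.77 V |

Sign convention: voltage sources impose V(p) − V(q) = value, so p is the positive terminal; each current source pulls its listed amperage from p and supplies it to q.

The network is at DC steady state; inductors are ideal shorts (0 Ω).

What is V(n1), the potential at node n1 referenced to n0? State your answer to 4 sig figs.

6.890 V

Apply KCL at each of the 4 non-ground nodes and solve the resulting linear system.
Node n1: branches {R1, R3, I1, R8, R14, I2} → V_1 = 6.890
Node n2: branches {R2, R4, R5, R6, L1, R7, R8, R9, R11, R13, R14, R15, V1} → V_2 = 6.770
Node n3: branches {R1, R2, R3, L1, I1, R9, R12, R13, R15} → V_3 = 6.770
Node n4: branches {R10, R11, R12} → V_4 = 6.730
Source currents: i(L1)=-0.2109, i(V1)=-0.7725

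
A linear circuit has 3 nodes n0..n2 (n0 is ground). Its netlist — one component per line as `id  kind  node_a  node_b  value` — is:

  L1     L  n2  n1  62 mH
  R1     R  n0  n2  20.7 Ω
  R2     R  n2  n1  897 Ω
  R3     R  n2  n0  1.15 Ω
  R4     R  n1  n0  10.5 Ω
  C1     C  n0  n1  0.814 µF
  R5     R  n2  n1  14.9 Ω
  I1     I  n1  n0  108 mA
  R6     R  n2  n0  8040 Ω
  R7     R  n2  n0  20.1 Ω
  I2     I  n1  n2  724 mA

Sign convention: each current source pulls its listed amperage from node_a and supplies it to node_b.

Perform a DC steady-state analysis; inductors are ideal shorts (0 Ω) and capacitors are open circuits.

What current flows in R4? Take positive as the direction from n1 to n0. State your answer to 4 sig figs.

Element admittances at DC:
  L1: short n2↔n1 (DC inductor)
  Y(R1) = 0.04831 S between n0,n2
  Y(R2) = 0.001115 S between n2,n1
  Y(R3) = 0.8696 S between n2,n0
  Y(R4) = 0.09524 S between n1,n0
  Y(C1) = 0.000 S between n0,n1
  Y(R5) = 0.06711 S between n2,n1
  I1: injects 0.108 A into n0 (from n1)
  Y(R6) = 0.0001244 S between n2,n0
  Y(R7) = 0.04975 S between n2,n0
  I2: injects 0.724 A into n2 (from n1)
Assemble and solve the 3×3 MNA system:
  V(n1)=-0.1016  V(n2)=-0.1016
  i(L1)=0.8223

-0.009676 A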